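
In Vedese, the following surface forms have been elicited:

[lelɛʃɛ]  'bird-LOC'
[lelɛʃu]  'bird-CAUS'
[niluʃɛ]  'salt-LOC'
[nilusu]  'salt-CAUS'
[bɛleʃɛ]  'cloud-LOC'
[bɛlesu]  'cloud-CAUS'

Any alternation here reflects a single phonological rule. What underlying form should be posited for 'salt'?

/nilus/

The root 'salt' surfaces as [niluʃɛ] and [nilusu], with a stem-final [ʃ] ~ [s] alternation.
The stem 'bird' ([lelɛʃɛ], [lelɛʃu]) shows [ʃ] unchanged in both environments, so [ʃ] cannot be basic with [s] derived before the CAUS suffix.
The underlying segment must be /s/; /s/ becomes palato-alveolar [ʃ] before a front vowel, yielding [ʃ] there.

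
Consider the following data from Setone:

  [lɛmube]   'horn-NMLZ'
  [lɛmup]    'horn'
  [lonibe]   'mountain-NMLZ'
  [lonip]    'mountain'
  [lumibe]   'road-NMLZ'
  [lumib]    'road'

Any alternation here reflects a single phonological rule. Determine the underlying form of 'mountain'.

In [lonibe] and [lonip] the final segment of 'mountain' alternates: [b] ~ [p].
But 'road' keeps [b] in both environments ([lumibe], [lumib]), so there is no rule changing /b/ to [p] in isolation.
The alternation reflects intervocalic voicing: voiceless stops become voiced between vowels. /p/ is underlying.

/lonip/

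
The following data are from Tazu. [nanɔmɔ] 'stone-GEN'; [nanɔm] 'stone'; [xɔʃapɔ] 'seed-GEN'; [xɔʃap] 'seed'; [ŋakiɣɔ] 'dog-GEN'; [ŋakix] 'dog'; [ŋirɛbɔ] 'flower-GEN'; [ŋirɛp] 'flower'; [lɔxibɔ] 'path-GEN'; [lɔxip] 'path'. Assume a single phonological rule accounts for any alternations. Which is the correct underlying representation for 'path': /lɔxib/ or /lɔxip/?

/lɔxib/

In [lɔxibɔ] and [lɔxip] the final segment of 'path' alternates: [b] ~ [p].
Compare 'seed', with invariant [p] in [xɔʃapɔ] and [xɔʃap]: an analysis with underlying /p/ and a rule producing [b] before the GEN suffix would wrongly predict alternation here too.
The underlying segment must be /b/; voiced obstruents become voiceless word-finally, yielding [p] there.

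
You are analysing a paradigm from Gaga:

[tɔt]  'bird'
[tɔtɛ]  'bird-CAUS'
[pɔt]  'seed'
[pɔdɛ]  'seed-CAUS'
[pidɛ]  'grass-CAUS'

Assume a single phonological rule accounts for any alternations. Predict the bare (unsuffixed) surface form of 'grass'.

[pit]

'seed' shows [t] ~ [d] at the end of the stem ([pɔt] vs [pɔdɛ]).
But 'bird' keeps [t] in both environments ([tɔt], [tɔtɛ]), so there is no rule changing /t/ to [d] before the CAUS suffix.
The underlying segment must be /d/; voiced obstruents become voiceless word-finally, yielding [t] there.
From [pidɛ] the stem 'grass' is /pid/; word-finally this yields [pit].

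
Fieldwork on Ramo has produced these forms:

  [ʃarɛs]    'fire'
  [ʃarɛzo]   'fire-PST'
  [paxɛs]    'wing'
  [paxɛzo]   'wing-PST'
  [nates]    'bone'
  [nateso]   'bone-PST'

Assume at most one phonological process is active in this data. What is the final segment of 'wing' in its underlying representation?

The root 'wing' surfaces as [paxɛs] and [paxɛzo], with a stem-final [s] ~ [z] alternation.
The stem 'bone' ([nates], [nateso]) shows [s] unchanged in both environments, so [s] cannot be basic with [z] derived before the PST suffix.
The alternation reflects word-final obstruent devoicing: voiced obstruents become voiceless word-finally. /z/ is underlying.

/z/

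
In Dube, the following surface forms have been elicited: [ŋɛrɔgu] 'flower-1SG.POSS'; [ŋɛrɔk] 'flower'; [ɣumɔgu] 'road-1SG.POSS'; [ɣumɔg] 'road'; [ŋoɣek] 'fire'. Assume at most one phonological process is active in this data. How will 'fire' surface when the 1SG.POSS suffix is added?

In [ŋɛrɔgu] and [ŋɛrɔk] the final segment of 'flower' alternates: [g] ~ [k].
But 'road' keeps [g] in both environments ([ɣumɔgu], [ɣumɔg]), so there is no rule changing /g/ to [k] in isolation.
Therefore /k/ is basic and [g] is derived by intervocalic voicing (voiceless stops become voiced between vowels).
The one attested form of 'fire', [ŋoɣek], shows underlying /ŋoɣek/. Applying the same rule between vowels gives [ŋoɣegu].

[ŋoɣegu]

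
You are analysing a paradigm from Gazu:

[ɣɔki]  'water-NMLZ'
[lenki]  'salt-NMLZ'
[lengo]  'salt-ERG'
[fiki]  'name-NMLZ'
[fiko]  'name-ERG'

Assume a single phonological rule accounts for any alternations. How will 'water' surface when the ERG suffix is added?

The ERG morpheme has two allomorphs, [-go] and [-ko].
By contrast the NMLZ suffix keeps its initial [k] throughout — that segment must be underlying.
The ERG suffix is therefore /-go/ underlyingly, with post-vocalic devoicing: voiced stops become voiceless after a vowel.
After 'water', which ends in a vowel, the suffix surfaces as [-ko], giving [ɣɔko].

[ɣɔko]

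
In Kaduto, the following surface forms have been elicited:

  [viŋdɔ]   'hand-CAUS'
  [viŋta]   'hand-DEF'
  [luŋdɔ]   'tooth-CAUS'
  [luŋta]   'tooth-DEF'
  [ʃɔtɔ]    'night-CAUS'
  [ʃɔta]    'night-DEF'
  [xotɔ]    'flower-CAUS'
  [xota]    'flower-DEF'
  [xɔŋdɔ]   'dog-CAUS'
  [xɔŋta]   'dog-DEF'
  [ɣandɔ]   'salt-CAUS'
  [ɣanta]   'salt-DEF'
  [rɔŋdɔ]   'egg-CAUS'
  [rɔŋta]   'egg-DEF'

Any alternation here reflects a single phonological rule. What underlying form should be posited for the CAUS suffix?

The CAUS suffix surfaces as [-dɔ] and [-tɔ], depending on the final segment of the stem.
The DEF suffix, which begins with [t], is invariant after every stem; so [t] is not altered by any rule here.
The CAUS suffix is therefore /-dɔ/ underlyingly, with post-vocalic devoicing: voiced stops become voiceless after a vowel.

/-dɔ/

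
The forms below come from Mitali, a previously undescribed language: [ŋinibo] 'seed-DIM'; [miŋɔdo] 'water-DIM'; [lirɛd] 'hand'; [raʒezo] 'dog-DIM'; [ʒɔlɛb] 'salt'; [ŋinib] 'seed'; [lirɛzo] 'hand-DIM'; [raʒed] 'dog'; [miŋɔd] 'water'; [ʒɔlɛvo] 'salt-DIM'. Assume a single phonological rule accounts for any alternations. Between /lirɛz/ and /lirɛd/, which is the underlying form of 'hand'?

/lirɛz/

In [lirɛd] and [lirɛzo] the final segment of 'hand' alternates: [d] ~ [z].
Compare 'water', with invariant [d] in [miŋɔd] and [miŋɔdo]: an analysis with underlying /d/ and a rule producing [z] before the DIM suffix would wrongly predict alternation here too.
The alternation reflects word-final hardening: voiced fricatives become stops word-finally. /z/ is underlying.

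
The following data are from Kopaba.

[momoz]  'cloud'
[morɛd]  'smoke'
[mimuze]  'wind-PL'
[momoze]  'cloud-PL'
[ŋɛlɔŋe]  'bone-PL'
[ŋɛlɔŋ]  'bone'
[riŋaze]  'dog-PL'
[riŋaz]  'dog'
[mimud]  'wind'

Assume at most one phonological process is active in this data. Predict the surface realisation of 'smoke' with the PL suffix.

[morɛze]

The root 'wind' surfaces as [mimud] and [mimuze], with a stem-final [d] ~ [z] alternation.
But 'dog' keeps [z] in both environments ([riŋaz], [riŋaze]), so there is no rule changing /z/ to [d] in isolation.
Therefore /d/ is basic and [z] is derived by intervocalic spirantization (voiced stops become fricatives between vowels).
The one attested form of 'smoke', [morɛd], shows underlying /morɛd/. Applying the same rule between vowels gives [morɛze].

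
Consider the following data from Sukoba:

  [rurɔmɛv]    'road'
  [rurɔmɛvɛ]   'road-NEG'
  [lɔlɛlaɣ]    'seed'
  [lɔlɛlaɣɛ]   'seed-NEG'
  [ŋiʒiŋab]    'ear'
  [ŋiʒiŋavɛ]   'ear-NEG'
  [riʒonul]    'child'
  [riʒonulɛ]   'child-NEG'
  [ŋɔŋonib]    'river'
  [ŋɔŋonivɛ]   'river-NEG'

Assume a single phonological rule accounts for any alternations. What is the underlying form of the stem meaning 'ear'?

'ear' shows [b] ~ [v] at the end of the stem ([ŋiʒiŋab] vs [ŋiʒiŋavɛ]).
If /v/ were underlying and a rule turned it into [b] in isolation, 'road' would also alternate; but it has [v] in both [rurɔmɛv] and [rurɔmɛvɛ].
The underlying segment must be /b/; voiced stops become fricatives between vowels, yielding [v] there.
Hence 'ear' is /ŋiʒiŋab/ underlyingly.

/ŋiʒiŋab/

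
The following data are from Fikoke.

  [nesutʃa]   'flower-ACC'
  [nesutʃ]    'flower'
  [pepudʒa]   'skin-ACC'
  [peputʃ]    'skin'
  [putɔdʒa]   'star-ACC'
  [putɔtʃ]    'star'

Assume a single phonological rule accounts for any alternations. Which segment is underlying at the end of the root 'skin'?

In [pepudʒa] and [peputʃ] the final segment of 'skin' alternates: [dʒ] ~ [tʃ].
But 'flower' keeps [tʃ] in both environments ([nesutʃa], [nesutʃ]), so there is no rule changing /tʃ/ to [dʒ] before the ACC suffix.
So /dʒ/ is underlying, and a rule of word-final obstruent devoicing — voiced obstruents become voiceless word-finally — gives [tʃ].

/dʒ/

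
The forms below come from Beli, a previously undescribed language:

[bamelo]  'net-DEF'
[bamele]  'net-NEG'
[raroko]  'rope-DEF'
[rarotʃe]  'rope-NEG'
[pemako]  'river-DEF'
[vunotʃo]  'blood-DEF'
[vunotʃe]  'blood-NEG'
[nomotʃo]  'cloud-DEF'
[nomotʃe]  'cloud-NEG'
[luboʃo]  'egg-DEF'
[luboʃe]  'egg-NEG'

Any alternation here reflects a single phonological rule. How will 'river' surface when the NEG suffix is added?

The stem for 'rope' ends in [k] in [raroko] but [tʃ] in [rarotʃe].
Compare 'blood', with invariant [tʃ] in [vunotʃo] and [vunotʃe]: an analysis with underlying /tʃ/ and a rule producing [k] before the DEF suffix would wrongly predict alternation here too.
So /k/ is underlying, and a rule of palatalization before a front vowel — /k/ becomes palato-alveolar [tʃ] before a front vowel — gives [tʃ].
The one attested form of 'river', [pemako], shows underlying /pemak/. Applying the same rule before a front vowel gives [pematʃe].

[pematʃe]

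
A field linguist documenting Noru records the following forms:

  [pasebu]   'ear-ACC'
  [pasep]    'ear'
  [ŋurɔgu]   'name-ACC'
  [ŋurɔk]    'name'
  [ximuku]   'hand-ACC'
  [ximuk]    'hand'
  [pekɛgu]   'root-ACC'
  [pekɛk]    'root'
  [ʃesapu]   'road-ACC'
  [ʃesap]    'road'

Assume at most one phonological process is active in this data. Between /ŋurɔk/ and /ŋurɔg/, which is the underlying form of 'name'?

/ŋurɔg/

'name' shows [g] ~ [k] at the end of the stem ([ŋurɔgu] vs [ŋurɔk]).
Compare 'hand', with invariant [k] in [ximuku] and [ximuk]: an analysis with underlying /k/ and a rule producing [g] before the ACC suffix would wrongly predict alternation here too.
The underlying segment must be /g/; voiced obstruents become voiceless word-finally, yielding [k] there.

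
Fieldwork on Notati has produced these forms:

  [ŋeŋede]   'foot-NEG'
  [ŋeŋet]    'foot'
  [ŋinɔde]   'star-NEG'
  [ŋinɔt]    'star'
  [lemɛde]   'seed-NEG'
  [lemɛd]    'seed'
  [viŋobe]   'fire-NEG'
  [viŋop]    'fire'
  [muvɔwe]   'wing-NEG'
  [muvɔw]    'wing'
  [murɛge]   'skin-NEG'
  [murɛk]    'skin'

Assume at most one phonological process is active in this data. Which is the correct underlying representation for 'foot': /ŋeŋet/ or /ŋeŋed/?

The stem for 'foot' ends in [d] in [ŋeŋede] but [t] in [ŋeŋet].
If /d/ were underlying and a rule turned it into [t] in isolation, 'seed' would also alternate; but it has [d] in both [lemɛde] and [lemɛd].
So /t/ is underlying, and a rule of intervocalic voicing — voiceless stops become voiced between vowels — gives [d].

/ŋeŋet/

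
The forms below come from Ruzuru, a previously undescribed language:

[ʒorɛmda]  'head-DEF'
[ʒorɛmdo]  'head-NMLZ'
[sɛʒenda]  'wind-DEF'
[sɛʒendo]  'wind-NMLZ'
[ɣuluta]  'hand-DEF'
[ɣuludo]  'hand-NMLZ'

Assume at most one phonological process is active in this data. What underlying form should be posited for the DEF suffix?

The DEF suffix surfaces as [-da] and [-ta], depending on the final segment of the stem.
By contrast the NMLZ suffix keeps its initial [d] throughout — that segment must be underlying.
So the underlying form is /-ta/, and voiceless stops become voiced after a nasal.

/-ta/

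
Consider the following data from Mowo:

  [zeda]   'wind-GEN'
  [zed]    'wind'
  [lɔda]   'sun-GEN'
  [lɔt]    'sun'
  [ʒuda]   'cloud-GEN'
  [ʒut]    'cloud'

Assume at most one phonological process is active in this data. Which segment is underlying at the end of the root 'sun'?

The stem for 'sun' ends in [d] in [lɔda] but [t] in [lɔt].
But 'wind' keeps [d] in both environments ([zeda], [zed]), so there is no rule changing /d/ to [t] in isolation.
The alternation reflects intervocalic voicing: voiceless stops become voiced between vowels. /t/ is underlying.

/t/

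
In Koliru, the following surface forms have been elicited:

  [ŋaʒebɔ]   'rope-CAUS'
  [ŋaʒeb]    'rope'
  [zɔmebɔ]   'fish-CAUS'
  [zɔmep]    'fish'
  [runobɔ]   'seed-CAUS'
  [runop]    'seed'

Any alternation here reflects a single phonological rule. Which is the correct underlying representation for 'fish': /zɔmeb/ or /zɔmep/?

/zɔmep/

In [zɔmebɔ] and [zɔmep] the final segment of 'fish' alternates: [b] ~ [p].
If /b/ were underlying and a rule turned it into [p] in isolation, 'rope' would also alternate; but it has [b] in both [ŋaʒebɔ] and [ŋaʒeb].
Therefore /p/ is basic and [b] is derived by intervocalic voicing (voiceless stops become voiced between vowels).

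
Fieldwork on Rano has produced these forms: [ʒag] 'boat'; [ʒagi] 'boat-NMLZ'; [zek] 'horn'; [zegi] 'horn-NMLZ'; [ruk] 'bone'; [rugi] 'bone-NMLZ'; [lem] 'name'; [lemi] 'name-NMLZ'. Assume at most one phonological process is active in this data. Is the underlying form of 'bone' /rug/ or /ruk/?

/ruk/

In [ruk] and [rugi] the final segment of 'bone' alternates: [k] ~ [g].
The stem 'boat' ([ʒag], [ʒagi]) shows [g] unchanged in both environments, so [g] cannot be basic with [k] derived in isolation.
The alternation reflects intervocalic voicing: voiceless stops become voiced between vowels. /k/ is underlying.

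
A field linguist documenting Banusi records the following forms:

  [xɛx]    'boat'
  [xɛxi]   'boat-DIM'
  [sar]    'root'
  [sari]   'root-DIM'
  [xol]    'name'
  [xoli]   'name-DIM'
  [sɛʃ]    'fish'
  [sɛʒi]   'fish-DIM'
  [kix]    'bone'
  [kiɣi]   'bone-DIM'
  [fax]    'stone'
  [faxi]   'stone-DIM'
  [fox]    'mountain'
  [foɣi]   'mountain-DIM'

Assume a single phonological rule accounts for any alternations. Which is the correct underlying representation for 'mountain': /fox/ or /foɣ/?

The root 'mountain' surfaces as [fox] and [foɣi], with a stem-final [x] ~ [ɣ] alternation.
But 'stone' keeps [x] in both environments ([fax], [faxi]), so there is no rule changing /x/ to [ɣ] before the DIM suffix.
The underlying segment must be /ɣ/; voiced obstruents become voiceless word-finally, yielding [x] there.

/foɣ/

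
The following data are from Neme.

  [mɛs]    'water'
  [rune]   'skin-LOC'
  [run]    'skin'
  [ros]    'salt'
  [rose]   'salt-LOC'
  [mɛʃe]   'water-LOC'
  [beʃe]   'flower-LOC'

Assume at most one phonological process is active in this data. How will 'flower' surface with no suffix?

[bes]

'water' shows [s] ~ [ʃ] at the end of the stem ([mɛs] vs [mɛʃe]).
But 'salt' keeps [s] in both environments ([ros], [rose]), so there is no rule changing /s/ to [ʃ] before the LOC suffix.
Therefore /ʃ/ is basic and [s] is derived by depalatalization (palato-alveolar /ʃ/ becomes [s] when no front vowel follows).
The one attested form of 'flower', [beʃe], shows underlying /beʃ/. Applying the same rule when no front vowel follows gives [bes].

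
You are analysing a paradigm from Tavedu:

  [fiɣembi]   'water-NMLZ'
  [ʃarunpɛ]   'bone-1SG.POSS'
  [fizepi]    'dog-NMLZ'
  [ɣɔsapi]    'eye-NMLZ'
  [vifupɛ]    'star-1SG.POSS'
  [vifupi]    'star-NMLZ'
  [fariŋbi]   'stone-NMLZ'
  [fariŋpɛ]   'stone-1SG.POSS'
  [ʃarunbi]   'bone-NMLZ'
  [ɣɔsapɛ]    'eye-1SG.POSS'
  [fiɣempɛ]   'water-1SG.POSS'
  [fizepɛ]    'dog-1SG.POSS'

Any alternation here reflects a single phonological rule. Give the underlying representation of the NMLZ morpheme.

/-bi/

The NMLZ morpheme has two allomorphs, [-bi] and [-pi].
By contrast the 1SG.POSS suffix keeps its initial [p] throughout — that segment must be underlying.
So the underlying form is /-bi/, and voiced stops become voiceless after a vowel.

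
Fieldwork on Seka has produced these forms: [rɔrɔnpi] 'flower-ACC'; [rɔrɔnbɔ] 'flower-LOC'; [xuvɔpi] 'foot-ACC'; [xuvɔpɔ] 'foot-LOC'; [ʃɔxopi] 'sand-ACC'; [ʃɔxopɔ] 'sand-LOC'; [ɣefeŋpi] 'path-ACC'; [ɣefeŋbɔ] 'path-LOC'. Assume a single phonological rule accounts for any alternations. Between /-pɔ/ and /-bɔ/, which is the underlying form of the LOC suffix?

The LOC suffix surfaces as [-bɔ] and [-pɔ], depending on the final segment of the stem.
The ACC suffix, which begins with [p], is invariant after every stem; so [p] is not altered by any rule here.
The LOC suffix is therefore /-bɔ/ underlyingly, with post-vocalic devoicing: voiced stops become voiceless after a vowel.

/-bɔ/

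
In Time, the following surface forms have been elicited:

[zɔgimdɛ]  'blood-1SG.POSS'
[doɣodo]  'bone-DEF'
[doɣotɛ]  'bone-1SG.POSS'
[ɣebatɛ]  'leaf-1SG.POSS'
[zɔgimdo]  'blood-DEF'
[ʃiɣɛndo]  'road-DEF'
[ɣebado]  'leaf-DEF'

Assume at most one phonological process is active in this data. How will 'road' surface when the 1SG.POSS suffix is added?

The 1SG.POSS suffix surfaces as [-dɛ] and [-tɛ], depending on the final segment of the stem.
By contrast the DEF suffix keeps its initial [d] throughout — that segment must be underlying.
The 1SG.POSS suffix is therefore /-tɛ/ underlyingly, with post-nasal voicing: voiceless stops become voiced after a nasal.
After 'road', which ends in a nasal, the suffix surfaces as [-dɛ], giving [ʃiɣɛndɛ].

[ʃiɣɛndɛ]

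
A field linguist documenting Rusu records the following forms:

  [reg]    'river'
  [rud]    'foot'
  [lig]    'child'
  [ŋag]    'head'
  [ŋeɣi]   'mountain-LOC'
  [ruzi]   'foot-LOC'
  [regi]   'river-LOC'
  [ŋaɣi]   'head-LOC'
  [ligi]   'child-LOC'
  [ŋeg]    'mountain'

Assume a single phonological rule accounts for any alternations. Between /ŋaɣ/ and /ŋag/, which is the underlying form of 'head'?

/ŋaɣ/

'head' shows [g] ~ [ɣ] at the end of the stem ([ŋag] vs [ŋaɣi]).
But 'child' keeps [g] in both environments ([lig], [ligi]), so there is no rule changing /g/ to [ɣ] before the LOC suffix.
The alternation reflects word-final hardening: voiced fricatives become stops word-finally. /ɣ/ is underlying.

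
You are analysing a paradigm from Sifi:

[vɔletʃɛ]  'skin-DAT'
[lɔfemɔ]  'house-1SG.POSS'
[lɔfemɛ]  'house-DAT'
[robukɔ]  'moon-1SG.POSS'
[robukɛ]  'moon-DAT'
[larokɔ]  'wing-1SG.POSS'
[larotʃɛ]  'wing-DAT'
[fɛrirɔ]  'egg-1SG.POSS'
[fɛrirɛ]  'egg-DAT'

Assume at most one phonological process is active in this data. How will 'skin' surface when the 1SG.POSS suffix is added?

[vɔlekɔ]

The root 'wing' surfaces as [larokɔ] and [larotʃɛ], with a stem-final [k] ~ [tʃ] alternation.
But 'moon' keeps [k] in both environments ([robukɔ], [robukɛ]), so there is no rule changing /k/ to [tʃ] before the DAT suffix.
The underlying segment must be /tʃ/; palato-alveolar /tʃ/ becomes [k] when no front vowel follows, yielding [k] there.
From [vɔletʃɛ] the stem 'skin' is /vɔletʃ/; when no front vowel follows this yields [vɔlekɔ].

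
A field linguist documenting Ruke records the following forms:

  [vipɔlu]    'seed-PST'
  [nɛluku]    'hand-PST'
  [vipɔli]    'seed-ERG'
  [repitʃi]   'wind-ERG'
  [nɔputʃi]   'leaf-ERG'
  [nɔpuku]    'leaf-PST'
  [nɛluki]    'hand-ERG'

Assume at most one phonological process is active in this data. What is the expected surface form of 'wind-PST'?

'leaf' shows [tʃ] ~ [k] at the end of the stem ([nɔputʃi] vs [nɔpuku]).
Compare 'hand', with invariant [k] in [nɛluki] and [nɛluku]: an analysis with underlying /k/ and a rule producing [tʃ] before the ERG suffix would wrongly predict alternation here too.
The alternation reflects depalatalization: palato-alveolar /tʃ/ becomes [k] when no front vowel follows. /tʃ/ is underlying.
The one attested form of 'wind', [repitʃi], shows underlying /repitʃ/. Applying the same rule when no front vowel follows gives [repiku].

[repiku]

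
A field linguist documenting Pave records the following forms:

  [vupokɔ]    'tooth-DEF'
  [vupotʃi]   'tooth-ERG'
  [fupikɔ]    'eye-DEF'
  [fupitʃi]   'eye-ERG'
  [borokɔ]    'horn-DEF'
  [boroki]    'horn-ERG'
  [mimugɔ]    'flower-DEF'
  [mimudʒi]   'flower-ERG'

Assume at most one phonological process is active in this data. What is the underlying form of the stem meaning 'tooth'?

/vupotʃ/

In [vupokɔ] and [vupotʃi] the final segment of 'tooth' alternates: [k] ~ [tʃ].
The stem 'horn' ([borokɔ], [boroki]) shows [k] unchanged in both environments, so [k] cannot be basic with [tʃ] derived before the ERG suffix.
The alternation reflects depalatalization: palato-alveolar /tʃ/ and /dʒ/ become [k] and [g] when no front vowel follows. /tʃ/ is underlying.
Hence 'tooth' is /vupotʃ/ underlyingly.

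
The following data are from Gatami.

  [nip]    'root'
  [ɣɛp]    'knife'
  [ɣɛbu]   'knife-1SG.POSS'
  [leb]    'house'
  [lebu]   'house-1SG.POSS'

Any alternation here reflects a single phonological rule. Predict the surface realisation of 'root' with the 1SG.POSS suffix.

[nibu]

In [ɣɛp] and [ɣɛbu] the final segment of 'knife' alternates: [p] ~ [b].
But 'house' keeps [b] in both environments ([leb], [lebu]), so there is no rule changing /b/ to [p] in isolation.
So /p/ is underlying, and a rule of intervocalic voicing — voiceless stops become voiced between vowels — gives [b].
The one attested form of 'root', [nip], shows underlying /nip/. Applying the same rule between vowels gives [nibu].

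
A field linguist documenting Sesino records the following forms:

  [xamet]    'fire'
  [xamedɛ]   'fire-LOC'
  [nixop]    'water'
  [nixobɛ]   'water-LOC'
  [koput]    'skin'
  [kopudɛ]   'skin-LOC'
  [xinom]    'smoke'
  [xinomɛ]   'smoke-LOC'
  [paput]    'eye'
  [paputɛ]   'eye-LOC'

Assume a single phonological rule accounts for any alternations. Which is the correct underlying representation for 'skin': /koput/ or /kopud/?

/kopud/

The root 'skin' surfaces as [koput] and [kopudɛ], with a stem-final [t] ~ [d] alternation.
Compare 'eye', with invariant [t] in [paput] and [paputɛ]: an analysis with underlying /t/ and a rule producing [d] before the LOC suffix would wrongly predict alternation here too.
The alternation reflects word-final obstruent devoicing: voiced obstruents become voiceless word-finally. /d/ is underlying.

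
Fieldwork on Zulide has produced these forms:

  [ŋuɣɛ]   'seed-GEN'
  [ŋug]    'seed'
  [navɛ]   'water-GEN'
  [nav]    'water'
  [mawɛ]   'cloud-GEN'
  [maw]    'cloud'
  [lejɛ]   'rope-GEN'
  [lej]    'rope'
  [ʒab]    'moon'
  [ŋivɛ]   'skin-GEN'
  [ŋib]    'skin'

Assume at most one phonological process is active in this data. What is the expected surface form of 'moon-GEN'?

In [ŋivɛ] and [ŋib] the final segment of 'skin' alternates: [v] ~ [b].
The stem 'water' ([navɛ], [nav]) shows [v] unchanged in both environments, so [v] cannot be basic with [b] derived in isolation.
The underlying segment must be /b/; voiced stops become fricatives between vowels, yielding [v] there.
From [ʒab] the stem 'moon' is /ʒab/; between vowels this yields [ʒavɛ].

[ʒavɛ]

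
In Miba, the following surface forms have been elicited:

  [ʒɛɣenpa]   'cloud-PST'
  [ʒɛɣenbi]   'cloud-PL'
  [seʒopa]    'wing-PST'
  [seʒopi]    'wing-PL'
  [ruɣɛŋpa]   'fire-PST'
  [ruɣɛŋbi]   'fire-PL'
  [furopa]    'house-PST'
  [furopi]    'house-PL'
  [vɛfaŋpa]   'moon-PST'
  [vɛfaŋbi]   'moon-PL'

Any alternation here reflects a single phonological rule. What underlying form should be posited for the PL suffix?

The PL morpheme has two allomorphs, [-bi] and [-pi].
The PST suffix, which begins with [p], is invariant after every stem; so [p] is not altered by any rule here.
So the underlying form is /-bi/, and voiced stops become voiceless after a vowel.

/-bi/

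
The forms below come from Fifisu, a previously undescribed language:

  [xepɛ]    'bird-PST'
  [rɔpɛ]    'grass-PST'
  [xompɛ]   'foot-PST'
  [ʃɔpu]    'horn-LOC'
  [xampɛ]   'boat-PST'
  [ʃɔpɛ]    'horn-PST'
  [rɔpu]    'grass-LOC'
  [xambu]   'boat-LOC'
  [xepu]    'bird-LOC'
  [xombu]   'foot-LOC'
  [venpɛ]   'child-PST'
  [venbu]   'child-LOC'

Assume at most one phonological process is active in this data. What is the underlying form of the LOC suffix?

The LOC morpheme has two allomorphs, [-bu] and [-pu].
By contrast the PST suffix keeps its initial [p] throughout — that segment must be underlying.
The LOC suffix is therefore /-bu/ underlyingly, with post-vocalic devoicing: voiced stops become voiceless after a vowel.

/-bu/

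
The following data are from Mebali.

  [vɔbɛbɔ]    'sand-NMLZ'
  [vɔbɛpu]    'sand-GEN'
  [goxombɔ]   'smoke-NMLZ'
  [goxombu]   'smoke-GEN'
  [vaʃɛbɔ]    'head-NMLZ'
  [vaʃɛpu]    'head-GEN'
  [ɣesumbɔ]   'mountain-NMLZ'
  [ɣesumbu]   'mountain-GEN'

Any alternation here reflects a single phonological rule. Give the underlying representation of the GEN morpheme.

The GEN suffix surfaces as [-bu] and [-pu], depending on the final segment of the stem.
The NMLZ suffix, which begins with [b], is invariant after every stem; so [b] is not altered by any rule here.
So the underlying form is /-pu/, and voiceless stops become voiced after a nasal.

/-pu/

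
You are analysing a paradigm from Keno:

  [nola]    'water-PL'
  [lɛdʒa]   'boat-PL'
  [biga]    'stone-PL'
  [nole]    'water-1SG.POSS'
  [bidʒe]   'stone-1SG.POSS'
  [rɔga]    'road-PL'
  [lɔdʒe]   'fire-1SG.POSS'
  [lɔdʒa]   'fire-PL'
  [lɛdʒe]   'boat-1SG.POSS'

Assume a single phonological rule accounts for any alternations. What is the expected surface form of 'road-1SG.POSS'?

The root 'stone' surfaces as [biga] and [bidʒe], with a stem-final [g] ~ [dʒ] alternation.
If /dʒ/ were underlying and a rule turned it into [g] before the PL suffix, 'boat' would also alternate; but it has [dʒ] in both [lɛdʒa] and [lɛdʒe].
The alternation reflects palatalization before a front vowel: /g/ becomes palato-alveolar [dʒ] before a front vowel. /g/ is underlying.
From [rɔga] the stem 'road' is /rɔg/; before a front vowel this yields [rɔdʒe].

[rɔdʒe]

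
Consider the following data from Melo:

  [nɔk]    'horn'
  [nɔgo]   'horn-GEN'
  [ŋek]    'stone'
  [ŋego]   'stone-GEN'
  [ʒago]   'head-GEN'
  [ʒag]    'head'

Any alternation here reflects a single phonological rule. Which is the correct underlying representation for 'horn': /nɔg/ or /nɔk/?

The root 'horn' surfaces as [nɔk] and [nɔgo], with a stem-final [k] ~ [g] alternation.
The stem 'head' ([ʒag], [ʒago]) shows [g] unchanged in both environments, so [g] cannot be basic with [k] derived in isolation.
Therefore /k/ is basic and [g] is derived by intervocalic voicing (voiceless stops become voiced between vowels).

/nɔk/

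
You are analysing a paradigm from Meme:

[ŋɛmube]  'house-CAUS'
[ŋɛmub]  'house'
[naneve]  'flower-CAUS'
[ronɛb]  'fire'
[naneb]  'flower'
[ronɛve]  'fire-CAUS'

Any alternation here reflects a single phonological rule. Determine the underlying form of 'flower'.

/nanev/

In [naneb] and [naneve] the final segment of 'flower' alternates: [b] ~ [v].
Compare 'house', with invariant [b] in [ŋɛmub] and [ŋɛmube]: an analysis with underlying /b/ and a rule producing [v] before the CAUS suffix would wrongly predict alternation here too.
Therefore /v/ is basic and [b] is derived by word-final hardening (voiced fricatives become stops word-finally).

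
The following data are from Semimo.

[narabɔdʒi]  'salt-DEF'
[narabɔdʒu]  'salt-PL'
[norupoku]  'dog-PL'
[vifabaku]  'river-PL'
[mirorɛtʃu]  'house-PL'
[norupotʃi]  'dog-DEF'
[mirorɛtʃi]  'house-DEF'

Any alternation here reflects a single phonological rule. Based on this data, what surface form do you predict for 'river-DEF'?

The stem for 'dog' ends in [tʃ] in [norupotʃi] but [k] in [norupoku].
If /tʃ/ were underlying and a rule turned it into [k] before the PL suffix, 'house' would also alternate; but it has [tʃ] in both [mirorɛtʃi] and [mirorɛtʃu].
The alternation reflects palatalization before a front vowel: /k/ becomes palato-alveolar [tʃ] before a front vowel. /k/ is underlying.
From [vifabaku] the stem 'river' is /vifabak/; before a front vowel this yields [vifabatʃi].

[vifabatʃi]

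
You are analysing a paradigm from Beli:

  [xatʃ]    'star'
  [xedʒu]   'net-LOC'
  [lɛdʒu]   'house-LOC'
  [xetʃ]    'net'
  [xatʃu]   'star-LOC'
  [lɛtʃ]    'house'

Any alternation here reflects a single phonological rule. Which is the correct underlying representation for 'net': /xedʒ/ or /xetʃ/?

/xedʒ/

The root 'net' surfaces as [xetʃ] and [xedʒu], with a stem-final [tʃ] ~ [dʒ] alternation.
If /tʃ/ were underlying and a rule turned it into [dʒ] before the LOC suffix, 'star' would also alternate; but it has [tʃ] in both [xatʃ] and [xatʃu].
The underlying segment must be /dʒ/; voiced obstruents become voiceless word-finally, yielding [tʃ] there.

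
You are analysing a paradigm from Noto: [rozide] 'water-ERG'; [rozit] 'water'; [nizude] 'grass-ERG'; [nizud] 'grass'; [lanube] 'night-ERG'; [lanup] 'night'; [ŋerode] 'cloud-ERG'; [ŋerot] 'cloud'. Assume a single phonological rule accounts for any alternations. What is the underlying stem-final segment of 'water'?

/t/

In [rozide] and [rozit] the final segment of 'water' alternates: [d] ~ [t].
Compare 'grass', with invariant [d] in [nizude] and [nizud]: an analysis with underlying /d/ and a rule producing [t] in isolation would wrongly predict alternation here too.
The underlying segment must be /t/; voiceless stops become voiced between vowels, yielding [d] there.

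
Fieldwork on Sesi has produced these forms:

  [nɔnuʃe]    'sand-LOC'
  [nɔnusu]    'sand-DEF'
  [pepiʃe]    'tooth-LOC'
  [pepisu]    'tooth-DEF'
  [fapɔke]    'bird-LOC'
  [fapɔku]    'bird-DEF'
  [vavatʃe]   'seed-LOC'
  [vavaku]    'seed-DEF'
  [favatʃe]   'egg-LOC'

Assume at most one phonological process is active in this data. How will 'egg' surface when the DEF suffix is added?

[favaku]

In [vavatʃe] and [vavaku] the final segment of 'seed' alternates: [tʃ] ~ [k].
The stem 'bird' ([fapɔke], [fapɔku]) shows [k] unchanged in both environments, so [k] cannot be basic with [tʃ] derived before the LOC suffix.
So /tʃ/ is underlying, and a rule of depalatalization — palato-alveolar /tʃ/ and /ʃ/ become [k] and [s] when no front vowel follows — gives [k].
The one attested form of 'egg', [favatʃe], shows underlying /favatʃ/. Applying the same rule when no front vowel follows gives [favaku].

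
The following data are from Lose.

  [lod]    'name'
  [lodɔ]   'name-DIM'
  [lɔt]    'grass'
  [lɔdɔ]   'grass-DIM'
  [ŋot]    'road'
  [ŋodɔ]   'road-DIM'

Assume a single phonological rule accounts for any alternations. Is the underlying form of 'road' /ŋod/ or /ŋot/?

/ŋot/

In [ŋot] and [ŋodɔ] the final segment of 'road' alternates: [t] ~ [d].
But 'name' keeps [d] in both environments ([lod], [lodɔ]), so there is no rule changing /d/ to [t] in isolation.
So /t/ is underlying, and a rule of intervocalic voicing — voiceless stops become voiced between vowels — gives [d].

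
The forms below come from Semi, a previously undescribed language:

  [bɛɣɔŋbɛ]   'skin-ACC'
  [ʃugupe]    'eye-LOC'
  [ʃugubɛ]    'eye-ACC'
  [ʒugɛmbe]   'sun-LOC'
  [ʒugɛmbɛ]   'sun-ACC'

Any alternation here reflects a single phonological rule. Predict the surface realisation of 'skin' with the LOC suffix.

The LOC suffix surfaces as [-be] and [-pe], depending on the final segment of the stem.
The ACC suffix, which begins with [b], is invariant after every stem; so [b] is not altered by any rule here.
So the underlying form is /-pe/, and voiceless stops become voiced after a nasal.
After 'skin', which ends in a nasal, the suffix surfaces as [-be], giving [bɛɣɔŋbe].

[bɛɣɔŋbe]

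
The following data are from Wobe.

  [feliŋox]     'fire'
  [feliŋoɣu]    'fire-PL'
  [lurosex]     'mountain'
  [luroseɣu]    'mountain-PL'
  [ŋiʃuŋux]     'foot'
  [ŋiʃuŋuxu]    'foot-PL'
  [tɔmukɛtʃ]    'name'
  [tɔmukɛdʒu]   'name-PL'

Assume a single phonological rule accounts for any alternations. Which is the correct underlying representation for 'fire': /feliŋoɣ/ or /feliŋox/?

/feliŋoɣ/

'fire' shows [x] ~ [ɣ] at the end of the stem ([feliŋox] vs [feliŋoɣu]).
The stem 'foot' ([ŋiʃuŋux], [ŋiʃuŋuxu]) shows [x] unchanged in both environments, so [x] cannot be basic with [ɣ] derived before the PL suffix.
The alternation reflects word-final obstruent devoicing: voiced obstruents become voiceless word-finally. /ɣ/ is underlying.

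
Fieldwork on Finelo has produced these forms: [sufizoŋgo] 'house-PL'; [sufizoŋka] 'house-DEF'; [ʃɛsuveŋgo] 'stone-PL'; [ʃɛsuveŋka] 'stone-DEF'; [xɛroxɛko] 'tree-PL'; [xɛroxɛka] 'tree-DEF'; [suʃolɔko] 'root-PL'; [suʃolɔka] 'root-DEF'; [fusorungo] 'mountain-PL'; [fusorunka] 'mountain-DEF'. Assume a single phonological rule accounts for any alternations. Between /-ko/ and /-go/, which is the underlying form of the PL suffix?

/-go/

The PL morpheme has two allomorphs, [-go] and [-ko].
By contrast the DEF suffix keeps its initial [k] throughout — that segment must be underlying.
The PL suffix is therefore /-go/ underlyingly, with post-vocalic devoicing: voiced stops become voiceless after a vowel.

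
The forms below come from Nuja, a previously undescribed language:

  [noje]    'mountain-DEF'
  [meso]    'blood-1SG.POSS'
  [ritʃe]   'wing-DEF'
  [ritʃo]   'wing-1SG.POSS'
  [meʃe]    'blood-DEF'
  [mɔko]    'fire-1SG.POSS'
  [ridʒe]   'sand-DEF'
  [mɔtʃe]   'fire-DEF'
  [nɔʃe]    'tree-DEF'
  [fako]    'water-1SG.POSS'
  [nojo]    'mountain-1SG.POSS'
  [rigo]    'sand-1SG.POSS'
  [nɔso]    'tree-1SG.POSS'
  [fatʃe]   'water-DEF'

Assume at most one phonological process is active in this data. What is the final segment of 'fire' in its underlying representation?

/k/

The root 'fire' surfaces as [mɔko] and [mɔtʃe], with a stem-final [k] ~ [tʃ] alternation.
The stem 'wing' ([ritʃo], [ritʃe]) shows [tʃ] unchanged in both environments, so [tʃ] cannot be basic with [k] derived before the 1SG.POSS suffix.
The alternation reflects palatalization before a front vowel: /k/, /g/ and /s/ become palato-alveolar [tʃ], [dʒ] and [ʃ] before a front vowel. /k/ is underlying.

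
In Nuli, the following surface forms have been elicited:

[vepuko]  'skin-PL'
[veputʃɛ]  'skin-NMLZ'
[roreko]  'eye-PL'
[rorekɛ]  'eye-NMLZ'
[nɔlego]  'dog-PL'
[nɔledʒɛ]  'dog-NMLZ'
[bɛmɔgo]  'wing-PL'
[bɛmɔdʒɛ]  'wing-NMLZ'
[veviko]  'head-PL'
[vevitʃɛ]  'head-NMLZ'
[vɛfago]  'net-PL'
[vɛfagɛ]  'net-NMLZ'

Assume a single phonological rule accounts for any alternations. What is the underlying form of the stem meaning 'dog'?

In [nɔlego] and [nɔledʒɛ] the final segment of 'dog' alternates: [g] ~ [dʒ].
If /g/ were underlying and a rule turned it into [dʒ] before the NMLZ suffix, 'net' would also alternate; but it has [g] in both [vɛfago] and [vɛfagɛ].
The alternation reflects depalatalization: palato-alveolar /tʃ/ and /dʒ/ become [k] and [g] when no front vowel follows. /dʒ/ is underlying.

/nɔledʒ/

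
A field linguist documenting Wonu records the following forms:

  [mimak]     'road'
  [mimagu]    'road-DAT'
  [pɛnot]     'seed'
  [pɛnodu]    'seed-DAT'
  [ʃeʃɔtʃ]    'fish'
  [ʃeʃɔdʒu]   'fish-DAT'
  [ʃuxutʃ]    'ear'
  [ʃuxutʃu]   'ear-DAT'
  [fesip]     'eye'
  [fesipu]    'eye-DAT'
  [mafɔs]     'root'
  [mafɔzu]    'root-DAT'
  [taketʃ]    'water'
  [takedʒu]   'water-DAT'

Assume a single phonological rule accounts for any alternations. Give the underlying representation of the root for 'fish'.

'fish' shows [tʃ] ~ [dʒ] at the end of the stem ([ʃeʃɔtʃ] vs [ʃeʃɔdʒu]).
Compare 'ear', with invariant [tʃ] in [ʃuxutʃ] and [ʃuxutʃu]: an analysis with underlying /tʃ/ and a rule producing [dʒ] before the DAT suffix would wrongly predict alternation here too.
The alternation reflects word-final obstruent devoicing: voiced obstruents become voiceless word-finally. /dʒ/ is underlying.

/ʃeʃɔdʒ/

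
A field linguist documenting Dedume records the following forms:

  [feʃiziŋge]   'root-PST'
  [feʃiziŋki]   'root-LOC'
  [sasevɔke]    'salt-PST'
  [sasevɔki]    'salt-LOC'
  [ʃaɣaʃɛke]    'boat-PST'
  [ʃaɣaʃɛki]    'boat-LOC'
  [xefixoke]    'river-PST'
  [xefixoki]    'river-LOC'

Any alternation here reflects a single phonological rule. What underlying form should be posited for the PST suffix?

/-ge/

The PST morpheme has two allomorphs, [-ge] and [-ke].
By contrast the LOC suffix keeps its initial [k] throughout — that segment must be underlying.
So the underlying form is /-ge/, and voiced stops become voiceless after a vowel.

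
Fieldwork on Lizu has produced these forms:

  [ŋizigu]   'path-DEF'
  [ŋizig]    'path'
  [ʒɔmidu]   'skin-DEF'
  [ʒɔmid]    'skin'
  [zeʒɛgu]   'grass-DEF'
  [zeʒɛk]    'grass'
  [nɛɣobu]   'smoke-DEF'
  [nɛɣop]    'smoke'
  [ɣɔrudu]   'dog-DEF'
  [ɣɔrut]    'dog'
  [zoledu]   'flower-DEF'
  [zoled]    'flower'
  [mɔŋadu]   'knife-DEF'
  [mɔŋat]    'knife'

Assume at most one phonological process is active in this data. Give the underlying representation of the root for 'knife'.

/mɔŋat/

'knife' shows [d] ~ [t] at the end of the stem ([mɔŋadu] vs [mɔŋat]).
The stem 'skin' ([ʒɔmidu], [ʒɔmid]) shows [d] unchanged in both environments, so [d] cannot be basic with [t] derived in isolation.
So /t/ is underlying, and a rule of intervocalic voicing — voiceless stops become voiced between vowels — gives [d].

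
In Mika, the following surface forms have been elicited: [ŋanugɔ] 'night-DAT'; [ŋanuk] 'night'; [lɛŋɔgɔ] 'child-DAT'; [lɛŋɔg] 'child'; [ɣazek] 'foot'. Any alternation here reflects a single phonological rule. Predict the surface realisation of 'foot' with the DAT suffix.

'night' shows [g] ~ [k] at the end of the stem ([ŋanugɔ] vs [ŋanuk]).
If /g/ were underlying and a rule turned it into [k] in isolation, 'child' would also alternate; but it has [g] in both [lɛŋɔgɔ] and [lɛŋɔg].
The alternation reflects intervocalic voicing: voiceless stops become voiced between vowels. /k/ is underlying.
From [ɣazek] the stem 'foot' is /ɣazek/; between vowels this yields [ɣazegɔ].

[ɣazegɔ]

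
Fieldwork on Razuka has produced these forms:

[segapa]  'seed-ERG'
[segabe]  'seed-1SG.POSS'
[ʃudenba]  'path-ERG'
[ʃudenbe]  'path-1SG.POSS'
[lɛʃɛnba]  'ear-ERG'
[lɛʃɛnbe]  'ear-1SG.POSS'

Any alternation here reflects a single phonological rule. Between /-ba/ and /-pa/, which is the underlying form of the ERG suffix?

The ERG morpheme has two allomorphs, [-ba] and [-pa].
By contrast the 1SG.POSS suffix keeps its initial [b] throughout — that segment must be underlying.
So the underlying form is /-pa/, and voiceless stops become voiced after a nasal.

/-pa/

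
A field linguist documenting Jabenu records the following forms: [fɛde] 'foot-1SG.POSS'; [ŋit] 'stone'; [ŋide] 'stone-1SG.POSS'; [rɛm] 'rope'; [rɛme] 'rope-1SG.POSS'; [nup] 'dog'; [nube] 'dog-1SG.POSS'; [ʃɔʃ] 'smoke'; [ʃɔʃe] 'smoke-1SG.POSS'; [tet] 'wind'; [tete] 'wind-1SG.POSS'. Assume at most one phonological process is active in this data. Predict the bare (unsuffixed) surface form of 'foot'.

In [ŋit] and [ŋide] the final segment of 'stone' alternates: [t] ~ [d].
If /t/ were underlying and a rule turned it into [d] before the 1SG.POSS suffix, 'wind' would also alternate; but it has [t] in both [tet] and [tete].
Therefore /d/ is basic and [t] is derived by word-final obstruent devoicing (voiced obstruents become voiceless word-finally).
From [fɛde] the stem 'foot' is /fɛd/; word-finally this yields [fɛt].

[fɛt]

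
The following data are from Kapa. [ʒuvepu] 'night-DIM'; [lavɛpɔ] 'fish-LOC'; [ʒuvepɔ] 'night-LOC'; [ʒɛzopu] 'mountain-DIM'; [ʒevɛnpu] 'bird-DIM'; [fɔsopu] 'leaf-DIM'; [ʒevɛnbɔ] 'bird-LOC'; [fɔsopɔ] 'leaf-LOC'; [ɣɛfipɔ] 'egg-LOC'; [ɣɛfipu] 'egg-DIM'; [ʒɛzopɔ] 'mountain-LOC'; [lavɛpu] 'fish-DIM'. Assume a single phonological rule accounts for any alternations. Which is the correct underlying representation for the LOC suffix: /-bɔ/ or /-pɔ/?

/-bɔ/

The LOC suffix surfaces as [-bɔ] and [-pɔ], depending on the final segment of the stem.
By contrast the DIM suffix keeps its initial [p] throughout — that segment must be underlying.
The LOC suffix is therefore /-bɔ/ underlyingly, with post-vocalic devoicing: voiced stops become voiceless after a vowel.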